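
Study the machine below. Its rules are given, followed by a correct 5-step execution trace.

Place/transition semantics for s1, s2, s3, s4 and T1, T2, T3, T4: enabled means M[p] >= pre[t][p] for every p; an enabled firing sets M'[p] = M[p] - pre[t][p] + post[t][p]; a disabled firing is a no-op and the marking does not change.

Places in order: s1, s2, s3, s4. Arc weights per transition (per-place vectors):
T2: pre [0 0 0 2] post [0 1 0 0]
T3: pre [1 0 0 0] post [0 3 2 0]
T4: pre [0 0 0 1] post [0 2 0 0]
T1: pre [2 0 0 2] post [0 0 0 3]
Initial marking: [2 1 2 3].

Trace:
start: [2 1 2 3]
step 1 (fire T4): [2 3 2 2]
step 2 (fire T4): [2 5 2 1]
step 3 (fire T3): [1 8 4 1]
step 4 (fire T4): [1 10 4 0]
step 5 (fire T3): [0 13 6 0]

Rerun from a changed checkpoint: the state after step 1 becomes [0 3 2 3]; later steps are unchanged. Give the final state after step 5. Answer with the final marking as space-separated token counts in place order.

0 7 2 1

state after step 1 := [0 3 2 3]
step 2 (fire T4): [0 5 2 2]
step 3 (fire T3): [0 5 2 2]
step 4 (fire T4): [0 7 2 1]
step 5 (fire T3): [0 7 2 1]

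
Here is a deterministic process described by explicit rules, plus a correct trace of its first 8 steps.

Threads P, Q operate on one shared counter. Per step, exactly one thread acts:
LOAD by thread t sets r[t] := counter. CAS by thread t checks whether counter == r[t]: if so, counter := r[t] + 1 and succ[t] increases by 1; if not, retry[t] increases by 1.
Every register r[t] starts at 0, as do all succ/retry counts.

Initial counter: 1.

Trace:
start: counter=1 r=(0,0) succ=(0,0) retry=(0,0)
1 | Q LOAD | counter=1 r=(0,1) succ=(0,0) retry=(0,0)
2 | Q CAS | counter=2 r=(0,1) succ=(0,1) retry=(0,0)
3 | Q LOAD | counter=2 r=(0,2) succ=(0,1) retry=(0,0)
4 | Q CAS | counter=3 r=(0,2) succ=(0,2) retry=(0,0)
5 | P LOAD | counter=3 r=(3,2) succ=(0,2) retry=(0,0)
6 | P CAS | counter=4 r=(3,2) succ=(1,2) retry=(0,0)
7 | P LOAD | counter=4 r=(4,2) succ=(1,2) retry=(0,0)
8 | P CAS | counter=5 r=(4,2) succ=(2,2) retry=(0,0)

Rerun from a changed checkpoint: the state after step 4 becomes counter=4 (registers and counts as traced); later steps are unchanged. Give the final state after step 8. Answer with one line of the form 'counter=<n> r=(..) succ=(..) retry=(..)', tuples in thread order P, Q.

state after step 4 := counter=4 r=(0,2) succ=(0,2) retry=(0,0)
5 | P LOAD | counter=4 r=(4,2) succ=(0,2) retry=(0,0)
6 | P CAS | counter=5 r=(4,2) succ=(1,2) retry=(0,0)
7 | P LOAD | counter=5 r=(5,2) succ=(1,2) retry=(0,0)
8 | P CAS | counter=6 r=(5,2) succ=(2,2) retry=(0,0)

counter=6 r=(5,2) succ=(2,2) retry=(0,0)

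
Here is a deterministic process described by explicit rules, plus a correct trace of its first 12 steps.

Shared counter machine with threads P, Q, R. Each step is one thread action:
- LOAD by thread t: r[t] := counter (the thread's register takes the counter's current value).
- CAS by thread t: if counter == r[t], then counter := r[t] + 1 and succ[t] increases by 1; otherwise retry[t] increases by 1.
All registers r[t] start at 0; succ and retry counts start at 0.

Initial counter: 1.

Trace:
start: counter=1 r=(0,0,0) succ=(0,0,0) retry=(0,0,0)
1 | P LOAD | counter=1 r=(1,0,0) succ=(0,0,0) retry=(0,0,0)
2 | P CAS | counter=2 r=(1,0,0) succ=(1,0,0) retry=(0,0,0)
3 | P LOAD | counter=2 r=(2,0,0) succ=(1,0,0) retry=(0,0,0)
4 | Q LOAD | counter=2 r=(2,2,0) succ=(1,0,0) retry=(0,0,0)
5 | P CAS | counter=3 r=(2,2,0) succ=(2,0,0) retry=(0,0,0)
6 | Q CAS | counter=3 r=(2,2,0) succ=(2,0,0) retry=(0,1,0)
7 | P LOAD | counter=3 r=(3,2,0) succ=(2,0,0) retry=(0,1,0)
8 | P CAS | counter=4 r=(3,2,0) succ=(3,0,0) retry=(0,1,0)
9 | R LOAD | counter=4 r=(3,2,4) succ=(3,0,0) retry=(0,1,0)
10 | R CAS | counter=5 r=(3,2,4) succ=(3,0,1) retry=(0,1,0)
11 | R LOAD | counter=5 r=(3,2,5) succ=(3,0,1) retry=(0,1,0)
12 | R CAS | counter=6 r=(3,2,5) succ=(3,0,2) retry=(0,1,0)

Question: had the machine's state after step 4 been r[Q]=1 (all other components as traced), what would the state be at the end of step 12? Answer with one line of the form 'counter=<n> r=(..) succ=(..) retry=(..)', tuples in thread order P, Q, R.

state after step 4 := counter=2 r=(2,1,0) succ=(1,0,0) retry=(0,0,0)
5 | P CAS | counter=3 r=(2,1,0) succ=(2,0,0) retry=(0,0,0)
6 | Q CAS | counter=3 r=(2,1,0) succ=(2,0,0) retry=(0,1,0)
7 | P LOAD | counter=3 r=(3,1,0) succ=(2,0,0) retry=(0,1,0)
8 | P CAS | counter=4 r=(3,1,0) succ=(3,0,0) retry=(0,1,0)
9 | R LOAD | counter=4 r=(3,1,4) succ=(3,0,0) retry=(0,1,0)
10 | R CAS | counter=5 r=(3,1,4) succ=(3,0,1) retry=(0,1,0)
11 | R LOAD | counter=5 r=(3,1,5) succ=(3,0,1) retry=(0,1,0)
12 | R CAS | counter=6 r=(3,1,5) succ=(3,0,2) retry=(0,1,0)

counter=6 r=(3,1,5) succ=(3,0,2) retry=(0,1,0)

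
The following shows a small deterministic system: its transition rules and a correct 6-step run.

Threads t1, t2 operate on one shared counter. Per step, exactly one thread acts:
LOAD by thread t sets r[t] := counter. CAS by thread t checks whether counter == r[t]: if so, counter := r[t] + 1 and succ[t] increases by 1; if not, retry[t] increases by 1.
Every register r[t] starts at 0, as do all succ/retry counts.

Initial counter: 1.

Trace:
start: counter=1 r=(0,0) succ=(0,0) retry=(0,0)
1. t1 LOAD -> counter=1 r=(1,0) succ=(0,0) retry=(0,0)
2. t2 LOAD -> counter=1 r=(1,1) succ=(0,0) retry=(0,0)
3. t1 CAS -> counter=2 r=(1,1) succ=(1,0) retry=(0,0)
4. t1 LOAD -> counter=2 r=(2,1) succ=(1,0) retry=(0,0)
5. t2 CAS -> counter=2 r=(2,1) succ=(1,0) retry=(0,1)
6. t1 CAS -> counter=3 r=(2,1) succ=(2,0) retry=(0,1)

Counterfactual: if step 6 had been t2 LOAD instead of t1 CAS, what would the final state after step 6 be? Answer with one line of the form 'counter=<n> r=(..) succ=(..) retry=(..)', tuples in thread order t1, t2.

(re-executing from step 6 with the substitution; state before step 6: counter=2 r=(2,1) succ=(1,0) retry=(0,1))
6. t2 LOAD -> counter=2 r=(2,2) succ=(1,0) retry=(0,1)

counter=2 r=(2,2) succ=(1,0) retry=(0,1)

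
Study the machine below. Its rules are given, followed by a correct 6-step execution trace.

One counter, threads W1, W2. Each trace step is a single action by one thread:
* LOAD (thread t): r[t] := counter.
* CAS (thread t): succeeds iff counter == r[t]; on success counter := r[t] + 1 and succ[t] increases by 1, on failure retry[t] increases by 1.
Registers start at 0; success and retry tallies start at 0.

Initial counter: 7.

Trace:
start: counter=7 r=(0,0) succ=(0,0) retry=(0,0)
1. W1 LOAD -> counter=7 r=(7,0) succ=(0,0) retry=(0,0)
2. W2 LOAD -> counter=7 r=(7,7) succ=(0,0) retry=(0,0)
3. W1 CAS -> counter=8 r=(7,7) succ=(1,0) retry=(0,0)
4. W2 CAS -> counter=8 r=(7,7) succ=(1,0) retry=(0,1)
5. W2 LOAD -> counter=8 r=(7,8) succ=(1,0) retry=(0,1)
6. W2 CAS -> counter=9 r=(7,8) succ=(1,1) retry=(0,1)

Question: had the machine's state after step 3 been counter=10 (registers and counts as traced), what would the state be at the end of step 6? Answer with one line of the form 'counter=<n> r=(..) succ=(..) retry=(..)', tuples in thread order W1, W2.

counter=11 r=(7,10) succ=(1,1) retry=(0,1)

state after step 3 := counter=10 r=(7,7) succ=(1,0) retry=(0,0)
4. W2 CAS -> counter=10 r=(7,7) succ=(1,0) retry=(0,1)
5. W2 LOAD -> counter=10 r=(7,10) succ=(1,0) retry=(0,1)
6. W2 CAS -> counter=11 r=(7,10) succ=(1,1) retry=(0,1)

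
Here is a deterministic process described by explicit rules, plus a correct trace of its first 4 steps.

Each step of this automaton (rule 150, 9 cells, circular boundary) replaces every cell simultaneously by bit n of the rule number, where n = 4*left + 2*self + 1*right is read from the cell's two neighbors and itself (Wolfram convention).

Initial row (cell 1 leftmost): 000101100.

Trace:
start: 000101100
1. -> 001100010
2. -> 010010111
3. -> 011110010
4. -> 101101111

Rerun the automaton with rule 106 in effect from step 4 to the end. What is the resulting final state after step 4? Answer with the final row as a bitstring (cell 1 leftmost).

(re-executing step 4 under rule 106; state before step 4: 011110010)
4. -> 110010100

110010100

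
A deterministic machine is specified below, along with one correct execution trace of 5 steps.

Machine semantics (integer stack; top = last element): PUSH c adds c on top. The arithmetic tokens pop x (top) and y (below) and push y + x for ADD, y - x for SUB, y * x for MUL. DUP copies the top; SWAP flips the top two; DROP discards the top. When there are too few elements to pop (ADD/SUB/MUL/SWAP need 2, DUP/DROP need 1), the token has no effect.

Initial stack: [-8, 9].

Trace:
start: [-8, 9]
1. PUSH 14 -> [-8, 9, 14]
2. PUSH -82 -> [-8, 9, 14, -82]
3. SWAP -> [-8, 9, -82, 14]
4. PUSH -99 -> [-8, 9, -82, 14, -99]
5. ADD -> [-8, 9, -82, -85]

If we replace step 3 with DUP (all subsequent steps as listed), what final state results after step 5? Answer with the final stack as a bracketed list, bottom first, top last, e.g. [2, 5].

[-8, 9, 14, -82, -181]

(re-executing from step 3 with the substitution; state before step 3: [-8, 9, 14, -82])
3. DUP -> [-8, 9, 14, -82, -82]
4. PUSH -99 -> [-8, 9, 14, -82, -82, -99]
5. ADD -> [-8, 9, 14, -82, -181]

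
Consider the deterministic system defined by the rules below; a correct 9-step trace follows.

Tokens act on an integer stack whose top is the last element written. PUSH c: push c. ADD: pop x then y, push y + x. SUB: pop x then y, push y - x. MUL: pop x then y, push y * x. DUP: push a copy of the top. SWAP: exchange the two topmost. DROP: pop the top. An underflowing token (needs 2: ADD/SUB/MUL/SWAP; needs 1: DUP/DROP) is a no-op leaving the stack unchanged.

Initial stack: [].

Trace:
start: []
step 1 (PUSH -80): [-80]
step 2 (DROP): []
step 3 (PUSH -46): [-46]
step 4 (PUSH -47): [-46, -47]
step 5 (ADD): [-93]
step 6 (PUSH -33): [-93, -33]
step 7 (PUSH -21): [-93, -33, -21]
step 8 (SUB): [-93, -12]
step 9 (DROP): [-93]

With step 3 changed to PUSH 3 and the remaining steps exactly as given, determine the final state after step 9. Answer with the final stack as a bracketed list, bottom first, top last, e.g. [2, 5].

[-44]

(re-executing from step 3 with the substitution; state before step 3: [])
step 3 (PUSH 3): [3]
step 4 (PUSH -47): [3, -47]
step 5 (ADD): [-44]
step 6 (PUSH -33): [-44, -33]
step 7 (PUSH -21): [-44, -33, -21]
step 8 (SUB): [-44, -12]
step 9 (DROP): [-44]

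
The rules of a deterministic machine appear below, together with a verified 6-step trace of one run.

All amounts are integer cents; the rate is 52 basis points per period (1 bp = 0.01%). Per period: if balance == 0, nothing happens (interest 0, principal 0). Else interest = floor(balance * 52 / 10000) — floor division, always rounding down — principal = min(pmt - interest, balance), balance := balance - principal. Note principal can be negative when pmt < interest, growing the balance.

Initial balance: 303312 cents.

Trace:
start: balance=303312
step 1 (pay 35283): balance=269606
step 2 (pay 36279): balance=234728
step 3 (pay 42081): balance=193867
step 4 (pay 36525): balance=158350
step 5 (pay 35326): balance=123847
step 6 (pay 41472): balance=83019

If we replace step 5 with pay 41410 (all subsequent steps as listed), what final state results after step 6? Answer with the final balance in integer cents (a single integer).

(re-executing from step 5 with the substitution; state before step 5: balance=158350)
step 5 (pay 41410): balance=117763
step 6 (pay 41472): balance=76903

76903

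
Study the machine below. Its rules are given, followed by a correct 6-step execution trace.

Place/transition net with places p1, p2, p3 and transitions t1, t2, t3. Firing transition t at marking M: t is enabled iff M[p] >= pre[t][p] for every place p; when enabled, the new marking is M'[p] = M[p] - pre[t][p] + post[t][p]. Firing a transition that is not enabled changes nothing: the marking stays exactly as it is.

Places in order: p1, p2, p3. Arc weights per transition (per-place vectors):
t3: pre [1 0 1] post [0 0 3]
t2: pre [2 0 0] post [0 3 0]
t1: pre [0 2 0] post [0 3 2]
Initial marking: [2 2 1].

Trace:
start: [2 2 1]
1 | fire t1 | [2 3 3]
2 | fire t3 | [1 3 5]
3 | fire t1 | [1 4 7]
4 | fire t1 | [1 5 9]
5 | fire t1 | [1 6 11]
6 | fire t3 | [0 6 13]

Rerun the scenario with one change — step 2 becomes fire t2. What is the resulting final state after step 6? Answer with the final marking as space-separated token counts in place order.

(re-executing from step 2 with the substitution; state before step 2: [2 3 3])
2 | fire t2 | [0 6 3]
3 | fire t1 | [0 7 5]
4 | fire t1 | [0 8 7]
5 | fire t1 | [0 9 9]
6 | fire t3 | [0 9 9]

0 9 9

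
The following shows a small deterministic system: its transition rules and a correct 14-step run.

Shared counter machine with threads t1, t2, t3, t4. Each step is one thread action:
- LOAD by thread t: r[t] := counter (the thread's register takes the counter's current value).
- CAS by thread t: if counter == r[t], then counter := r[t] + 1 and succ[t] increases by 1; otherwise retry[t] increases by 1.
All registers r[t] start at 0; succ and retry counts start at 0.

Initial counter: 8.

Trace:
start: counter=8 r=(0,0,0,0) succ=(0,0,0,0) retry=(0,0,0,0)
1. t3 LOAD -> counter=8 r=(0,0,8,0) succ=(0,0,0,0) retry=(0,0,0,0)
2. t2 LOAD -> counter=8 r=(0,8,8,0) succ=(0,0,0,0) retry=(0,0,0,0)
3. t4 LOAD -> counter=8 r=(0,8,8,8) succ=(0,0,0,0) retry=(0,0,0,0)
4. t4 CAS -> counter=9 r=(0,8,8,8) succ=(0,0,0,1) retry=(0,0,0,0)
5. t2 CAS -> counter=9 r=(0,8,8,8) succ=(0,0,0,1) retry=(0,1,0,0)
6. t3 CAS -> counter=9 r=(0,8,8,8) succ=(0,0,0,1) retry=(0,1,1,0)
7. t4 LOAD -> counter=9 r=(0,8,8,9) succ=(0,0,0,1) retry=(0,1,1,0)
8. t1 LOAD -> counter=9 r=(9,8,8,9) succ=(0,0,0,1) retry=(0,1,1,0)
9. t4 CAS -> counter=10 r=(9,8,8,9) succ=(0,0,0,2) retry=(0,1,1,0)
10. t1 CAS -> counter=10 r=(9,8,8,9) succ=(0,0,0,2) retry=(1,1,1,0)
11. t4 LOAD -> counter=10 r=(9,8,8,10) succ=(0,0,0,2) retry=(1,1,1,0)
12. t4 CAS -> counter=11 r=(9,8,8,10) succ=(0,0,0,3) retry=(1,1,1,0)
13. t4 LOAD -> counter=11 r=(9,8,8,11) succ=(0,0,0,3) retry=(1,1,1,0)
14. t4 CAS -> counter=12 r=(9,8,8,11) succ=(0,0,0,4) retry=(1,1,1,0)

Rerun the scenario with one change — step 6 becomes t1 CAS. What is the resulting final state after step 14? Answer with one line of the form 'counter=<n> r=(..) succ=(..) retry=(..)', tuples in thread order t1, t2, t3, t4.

counter=12 r=(9,8,8,11) succ=(0,0,0,4) retry=(2,1,0,0)

(re-executing from step 6 with the substitution; state before step 6: counter=9 r=(0,8,8,8) succ=(0,0,0,1) retry=(0,1,0,0))
6. t1 CAS -> counter=9 r=(0,8,8,8) succ=(0,0,0,1) retry=(1,1,0,0)
7. t4 LOAD -> counter=9 r=(0,8,8,9) succ=(0,0,0,1) retry=(1,1,0,0)
8. t1 LOAD -> counter=9 r=(9,8,8,9) succ=(0,0,0,1) retry=(1,1,0,0)
9. t4 CAS -> counter=10 r=(9,8,8,9) succ=(0,0,0,2) retry=(1,1,0,0)
10. t1 CAS -> counter=10 r=(9,8,8,9) succ=(0,0,0,2) retry=(2,1,0,0)
11. t4 LOAD -> counter=10 r=(9,8,8,10) succ=(0,0,0,2) retry=(2,1,0,0)
12. t4 CAS -> counter=11 r=(9,8,8,10) succ=(0,0,0,3) retry=(2,1,0,0)
13. t4 LOAD -> counter=11 r=(9,8,8,11) succ=(0,0,0,3) retry=(2,1,0,0)
14. t4 CAS -> counter=12 r=(9,8,8,11) succ=(0,0,0,4) retry=(2,1,0,0)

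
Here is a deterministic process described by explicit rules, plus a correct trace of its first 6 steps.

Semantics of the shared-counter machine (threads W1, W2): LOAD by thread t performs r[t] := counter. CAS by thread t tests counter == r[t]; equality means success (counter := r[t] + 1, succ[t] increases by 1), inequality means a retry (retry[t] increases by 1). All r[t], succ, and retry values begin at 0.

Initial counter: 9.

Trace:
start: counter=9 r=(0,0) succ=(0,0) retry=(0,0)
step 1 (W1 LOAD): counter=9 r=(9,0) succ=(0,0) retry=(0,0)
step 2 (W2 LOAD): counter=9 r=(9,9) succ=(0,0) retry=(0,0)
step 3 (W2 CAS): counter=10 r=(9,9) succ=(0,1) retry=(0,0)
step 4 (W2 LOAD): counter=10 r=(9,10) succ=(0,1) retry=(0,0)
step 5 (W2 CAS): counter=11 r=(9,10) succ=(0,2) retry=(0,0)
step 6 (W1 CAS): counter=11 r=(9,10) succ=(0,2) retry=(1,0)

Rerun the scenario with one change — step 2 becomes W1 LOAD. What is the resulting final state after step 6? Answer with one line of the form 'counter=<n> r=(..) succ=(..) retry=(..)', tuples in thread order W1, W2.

(re-executing from step 2 with the substitution; state before step 2: counter=9 r=(9,0) succ=(0,0) retry=(0,0))
step 2 (W1 LOAD): counter=9 r=(9,0) succ=(0,0) retry=(0,0)
step 3 (W2 CAS): counter=9 r=(9,0) succ=(0,0) retry=(0,1)
step 4 (W2 LOAD): counter=9 r=(9,9) succ=(0,0) retry=(0,1)
step 5 (W2 CAS): counter=10 r=(9,9) succ=(0,1) retry=(0,1)
step 6 (W1 CAS): counter=10 r=(9,9) succ=(0,1) retry=(1,1)

counter=10 r=(9,9) succ=(0,1) retry=(1,1)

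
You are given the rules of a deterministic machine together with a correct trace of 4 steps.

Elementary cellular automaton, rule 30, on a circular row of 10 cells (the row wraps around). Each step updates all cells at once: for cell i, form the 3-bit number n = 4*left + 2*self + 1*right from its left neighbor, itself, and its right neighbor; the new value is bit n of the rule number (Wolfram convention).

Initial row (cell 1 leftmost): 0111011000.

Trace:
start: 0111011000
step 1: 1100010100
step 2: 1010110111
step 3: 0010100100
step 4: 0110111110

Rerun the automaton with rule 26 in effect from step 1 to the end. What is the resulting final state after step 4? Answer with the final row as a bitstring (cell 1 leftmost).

0000100101

(re-executing steps 1..4 under rule 26; state before step 1: 0111011000)
step 1: 1100010100
step 2: 1010100011
step 3: 0000010110
step 4: 0000100101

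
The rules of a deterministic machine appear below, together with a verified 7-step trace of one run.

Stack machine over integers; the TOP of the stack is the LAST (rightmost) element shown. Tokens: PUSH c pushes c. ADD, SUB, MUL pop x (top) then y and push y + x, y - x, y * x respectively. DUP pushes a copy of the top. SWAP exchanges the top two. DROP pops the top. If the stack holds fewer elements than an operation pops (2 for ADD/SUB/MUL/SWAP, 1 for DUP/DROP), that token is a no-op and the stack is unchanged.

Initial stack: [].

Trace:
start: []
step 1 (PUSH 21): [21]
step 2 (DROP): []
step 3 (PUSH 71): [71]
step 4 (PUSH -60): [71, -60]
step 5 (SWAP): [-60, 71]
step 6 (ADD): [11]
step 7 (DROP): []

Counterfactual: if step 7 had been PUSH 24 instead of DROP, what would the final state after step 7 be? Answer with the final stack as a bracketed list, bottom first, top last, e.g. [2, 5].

[11, 24]

(re-executing from step 7 with the substitution; state before step 7: [11])
step 7 (PUSH 24): [11, 24]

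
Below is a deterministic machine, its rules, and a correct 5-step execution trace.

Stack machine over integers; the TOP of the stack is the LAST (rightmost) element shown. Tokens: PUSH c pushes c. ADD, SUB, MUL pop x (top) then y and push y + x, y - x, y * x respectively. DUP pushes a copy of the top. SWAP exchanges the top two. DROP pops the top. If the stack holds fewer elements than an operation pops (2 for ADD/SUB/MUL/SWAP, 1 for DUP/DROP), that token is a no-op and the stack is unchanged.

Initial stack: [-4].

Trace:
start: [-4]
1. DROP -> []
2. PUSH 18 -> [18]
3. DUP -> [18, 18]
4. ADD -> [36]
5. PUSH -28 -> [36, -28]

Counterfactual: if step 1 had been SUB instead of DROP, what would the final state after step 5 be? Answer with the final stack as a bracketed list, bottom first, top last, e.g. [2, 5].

(re-executing from step 1 with the substitution; state before step 1: [-4])
1. SUB -> [-4]
2. PUSH 18 -> [-4, 18]
3. DUP -> [-4, 18, 18]
4. ADD -> [-4, 36]
5. PUSH -28 -> [-4, 36, -28]

[-4, 36, -28]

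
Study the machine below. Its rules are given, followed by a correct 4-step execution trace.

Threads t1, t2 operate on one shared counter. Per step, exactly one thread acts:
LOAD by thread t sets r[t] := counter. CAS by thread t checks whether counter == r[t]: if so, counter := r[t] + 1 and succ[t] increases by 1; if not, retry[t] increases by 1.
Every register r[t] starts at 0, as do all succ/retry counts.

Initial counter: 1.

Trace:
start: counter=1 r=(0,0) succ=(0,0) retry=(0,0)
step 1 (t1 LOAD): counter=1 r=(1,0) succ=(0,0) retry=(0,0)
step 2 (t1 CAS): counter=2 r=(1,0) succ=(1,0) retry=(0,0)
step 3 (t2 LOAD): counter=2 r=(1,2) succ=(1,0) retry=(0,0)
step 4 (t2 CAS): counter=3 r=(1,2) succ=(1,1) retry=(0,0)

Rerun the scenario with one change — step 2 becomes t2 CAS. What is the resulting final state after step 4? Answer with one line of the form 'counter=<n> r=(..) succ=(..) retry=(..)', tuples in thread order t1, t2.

counter=2 r=(1,1) succ=(0,1) retry=(0,1)

(re-executing from step 2 with the substitution; state before step 2: counter=1 r=(1,0) succ=(0,0) retry=(0,0))
step 2 (t2 CAS): counter=1 r=(1,0) succ=(0,0) retry=(0,1)
step 3 (t2 LOAD): counter=1 r=(1,1) succ=(0,0) retry=(0,1)
step 4 (t2 CAS): counter=2 r=(1,1) succ=(0,1) retry=(0,1)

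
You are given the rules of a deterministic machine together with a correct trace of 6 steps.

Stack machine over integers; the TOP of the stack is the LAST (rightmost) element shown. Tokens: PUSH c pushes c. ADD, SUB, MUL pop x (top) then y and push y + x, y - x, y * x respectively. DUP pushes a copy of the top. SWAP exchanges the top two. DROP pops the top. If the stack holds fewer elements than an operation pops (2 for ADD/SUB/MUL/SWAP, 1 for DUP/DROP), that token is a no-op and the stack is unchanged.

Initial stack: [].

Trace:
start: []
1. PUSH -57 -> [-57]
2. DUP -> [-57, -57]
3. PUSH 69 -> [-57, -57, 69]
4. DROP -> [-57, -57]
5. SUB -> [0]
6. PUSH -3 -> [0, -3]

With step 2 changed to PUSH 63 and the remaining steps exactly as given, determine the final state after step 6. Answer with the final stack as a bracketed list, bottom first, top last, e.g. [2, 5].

[-120, -3]

(re-executing from step 2 with the substitution; state before step 2: [-57])
2. PUSH 63 -> [-57, 63]
3. PUSH 69 -> [-57, 63, 69]
4. DROP -> [-57, 63]
5. SUB -> [-120]
6. PUSH -3 -> [-120, -3]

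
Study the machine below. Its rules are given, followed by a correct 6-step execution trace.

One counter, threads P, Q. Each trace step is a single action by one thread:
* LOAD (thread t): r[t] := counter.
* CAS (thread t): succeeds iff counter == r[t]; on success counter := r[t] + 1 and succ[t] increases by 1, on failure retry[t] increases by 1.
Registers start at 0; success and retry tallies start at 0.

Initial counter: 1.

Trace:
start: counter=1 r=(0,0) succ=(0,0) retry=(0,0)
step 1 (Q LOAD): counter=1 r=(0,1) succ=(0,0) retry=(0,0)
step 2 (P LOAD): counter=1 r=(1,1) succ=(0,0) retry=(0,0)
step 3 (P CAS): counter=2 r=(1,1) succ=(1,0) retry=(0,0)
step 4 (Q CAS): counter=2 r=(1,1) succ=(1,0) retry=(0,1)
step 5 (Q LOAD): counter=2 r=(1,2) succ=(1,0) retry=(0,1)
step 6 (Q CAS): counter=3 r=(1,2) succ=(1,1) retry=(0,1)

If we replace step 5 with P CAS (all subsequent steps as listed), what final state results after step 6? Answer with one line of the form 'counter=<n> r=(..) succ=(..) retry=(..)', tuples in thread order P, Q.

counter=2 r=(1,1) succ=(1,0) retry=(1,2)

(re-executing from step 5 with the substitution; state before step 5: counter=2 r=(1,1) succ=(1,0) retry=(0,1))
step 5 (P CAS): counter=2 r=(1,1) succ=(1,0) retry=(1,1)
step 6 (Q CAS): counter=2 r=(1,1) succ=(1,0) retry=(1,2)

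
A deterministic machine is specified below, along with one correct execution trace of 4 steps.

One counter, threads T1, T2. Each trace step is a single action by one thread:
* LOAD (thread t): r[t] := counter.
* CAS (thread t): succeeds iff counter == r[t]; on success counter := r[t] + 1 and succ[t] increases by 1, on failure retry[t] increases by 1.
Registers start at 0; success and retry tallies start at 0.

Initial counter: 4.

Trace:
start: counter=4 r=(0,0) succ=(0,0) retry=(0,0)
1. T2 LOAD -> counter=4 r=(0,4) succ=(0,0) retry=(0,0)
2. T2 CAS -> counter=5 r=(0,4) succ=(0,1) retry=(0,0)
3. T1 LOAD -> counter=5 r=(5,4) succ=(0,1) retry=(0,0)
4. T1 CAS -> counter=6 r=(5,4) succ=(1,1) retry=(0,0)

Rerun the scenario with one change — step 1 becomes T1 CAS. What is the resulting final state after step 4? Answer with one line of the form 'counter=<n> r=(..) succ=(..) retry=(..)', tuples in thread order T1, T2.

counter=5 r=(4,0) succ=(1,0) retry=(1,1)

(re-executing from step 1 with the substitution; state before step 1: counter=4 r=(0,0) succ=(0,0) retry=(0,0))
1. T1 CAS -> counter=4 r=(0,0) succ=(0,0) retry=(1,0)
2. T2 CAS -> counter=4 r=(0,0) succ=(0,0) retry=(1,1)
3. T1 LOAD -> counter=4 r=(4,0) succ=(0,0) retry=(1,1)
4. T1 CAS -> counter=5 r=(4,0) succ=(1,0) retry=(1,1)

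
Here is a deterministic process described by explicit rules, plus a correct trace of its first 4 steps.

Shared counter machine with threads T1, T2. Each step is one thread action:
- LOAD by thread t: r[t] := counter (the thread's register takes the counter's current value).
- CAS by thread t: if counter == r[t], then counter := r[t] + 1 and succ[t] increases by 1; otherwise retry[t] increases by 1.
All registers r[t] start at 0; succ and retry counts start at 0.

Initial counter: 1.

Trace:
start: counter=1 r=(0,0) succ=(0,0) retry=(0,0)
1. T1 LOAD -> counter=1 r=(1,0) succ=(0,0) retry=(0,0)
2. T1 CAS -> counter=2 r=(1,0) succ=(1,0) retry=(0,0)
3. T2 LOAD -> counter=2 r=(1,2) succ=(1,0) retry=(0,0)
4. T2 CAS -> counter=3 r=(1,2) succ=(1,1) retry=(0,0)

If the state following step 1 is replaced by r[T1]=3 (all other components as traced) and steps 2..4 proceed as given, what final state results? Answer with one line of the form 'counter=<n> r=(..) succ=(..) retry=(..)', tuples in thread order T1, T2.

counter=2 r=(3,1) succ=(0,1) retry=(1,0)

state after step 1 := counter=1 r=(3,0) succ=(0,0) retry=(0,0)
2. T1 CAS -> counter=1 r=(3,0) succ=(0,0) retry=(1,0)
3. T2 LOAD -> counter=1 r=(3,1) succ=(0,0) retry=(1,0)
4. T2 CAS -> counter=2 r=(3,1) succ=(0,1) retry=(1,0)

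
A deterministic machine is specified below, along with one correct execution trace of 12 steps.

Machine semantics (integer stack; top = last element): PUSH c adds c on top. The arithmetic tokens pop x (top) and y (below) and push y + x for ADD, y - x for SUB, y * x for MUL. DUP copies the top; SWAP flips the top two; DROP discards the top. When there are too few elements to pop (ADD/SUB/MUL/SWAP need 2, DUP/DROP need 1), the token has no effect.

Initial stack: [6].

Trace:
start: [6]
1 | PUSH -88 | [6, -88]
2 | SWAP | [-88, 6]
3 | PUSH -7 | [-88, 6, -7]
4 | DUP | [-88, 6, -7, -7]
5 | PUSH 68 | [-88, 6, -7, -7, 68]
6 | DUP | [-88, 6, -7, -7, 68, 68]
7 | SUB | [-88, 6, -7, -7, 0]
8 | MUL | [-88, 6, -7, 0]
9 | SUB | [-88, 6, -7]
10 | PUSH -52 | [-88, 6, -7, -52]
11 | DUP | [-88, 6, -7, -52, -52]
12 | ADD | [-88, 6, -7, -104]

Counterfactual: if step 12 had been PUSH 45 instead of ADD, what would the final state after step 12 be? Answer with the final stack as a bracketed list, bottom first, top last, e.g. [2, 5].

[-88, 6, -7, -52, -52, 45]

(re-executing from step 12 with the substitution; state before step 12: [-88, 6, -7, -52, -52])
12 | PUSH 45 | [-88, 6, -7, -52, -52, 45]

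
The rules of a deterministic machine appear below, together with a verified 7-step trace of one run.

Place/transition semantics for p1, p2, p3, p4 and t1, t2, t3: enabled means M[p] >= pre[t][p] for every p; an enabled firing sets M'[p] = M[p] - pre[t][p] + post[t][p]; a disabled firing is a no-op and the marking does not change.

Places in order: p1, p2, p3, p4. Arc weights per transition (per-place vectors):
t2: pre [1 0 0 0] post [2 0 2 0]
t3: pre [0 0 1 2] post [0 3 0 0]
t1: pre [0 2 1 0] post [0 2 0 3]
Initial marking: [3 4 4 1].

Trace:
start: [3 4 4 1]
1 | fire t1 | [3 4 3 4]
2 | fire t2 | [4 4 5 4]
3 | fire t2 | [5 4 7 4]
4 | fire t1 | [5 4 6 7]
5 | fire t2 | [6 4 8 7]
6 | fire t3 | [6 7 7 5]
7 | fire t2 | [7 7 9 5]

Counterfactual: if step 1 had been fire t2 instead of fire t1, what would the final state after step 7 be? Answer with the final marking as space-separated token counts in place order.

8 7 12 2

(re-executing from step 1 with the substitution; state before step 1: [3 4 4 1])
1 | fire t2 | [4 4 6 1]
2 | fire t2 | [5 4 8 1]
3 | fire t2 | [6 4 10 1]
4 | fire t1 | [6 4 9 4]
5 | fire t2 | [7 4 11 4]
6 | fire t3 | [7 7 10 2]
7 | fire t2 | [8 7 12 2]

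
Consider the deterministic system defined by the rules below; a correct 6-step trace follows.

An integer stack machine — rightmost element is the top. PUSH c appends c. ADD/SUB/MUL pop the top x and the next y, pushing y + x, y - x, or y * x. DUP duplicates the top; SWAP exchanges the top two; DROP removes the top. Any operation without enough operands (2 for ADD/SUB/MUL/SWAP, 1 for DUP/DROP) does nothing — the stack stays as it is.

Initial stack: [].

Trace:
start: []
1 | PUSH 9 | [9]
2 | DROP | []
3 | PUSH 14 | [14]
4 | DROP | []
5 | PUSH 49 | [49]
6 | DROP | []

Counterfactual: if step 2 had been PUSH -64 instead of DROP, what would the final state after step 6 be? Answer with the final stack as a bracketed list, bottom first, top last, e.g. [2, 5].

[9, -64]

(re-executing from step 2 with the substitution; state before step 2: [9])
2 | PUSH -64 | [9, -64]
3 | PUSH 14 | [9, -64, 14]
4 | DROP | [9, -64]
5 | PUSH 49 | [9, -64, 49]
6 | DROP | [9, -64]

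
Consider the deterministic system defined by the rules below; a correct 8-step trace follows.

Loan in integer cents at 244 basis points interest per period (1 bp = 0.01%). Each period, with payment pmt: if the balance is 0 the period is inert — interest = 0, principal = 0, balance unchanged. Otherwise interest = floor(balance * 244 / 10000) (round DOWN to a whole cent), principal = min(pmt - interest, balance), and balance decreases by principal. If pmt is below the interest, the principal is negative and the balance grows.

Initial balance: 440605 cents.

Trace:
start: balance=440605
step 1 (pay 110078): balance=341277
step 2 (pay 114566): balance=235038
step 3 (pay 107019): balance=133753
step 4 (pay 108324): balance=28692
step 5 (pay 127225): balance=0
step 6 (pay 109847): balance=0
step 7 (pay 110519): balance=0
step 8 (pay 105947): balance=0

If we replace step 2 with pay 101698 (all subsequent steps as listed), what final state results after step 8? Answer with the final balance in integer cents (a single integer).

(re-executing from step 2 with the substitution; state before step 2: balance=341277)
step 2 (pay 101698): balance=247906
step 3 (pay 107019): balance=146935
step 4 (pay 108324): balance=42196
step 5 (pay 127225): balance=0
step 6 (pay 109847): balance=0
step 7 (pay 110519): balance=0
step 8 (pay 105947): balance=0

0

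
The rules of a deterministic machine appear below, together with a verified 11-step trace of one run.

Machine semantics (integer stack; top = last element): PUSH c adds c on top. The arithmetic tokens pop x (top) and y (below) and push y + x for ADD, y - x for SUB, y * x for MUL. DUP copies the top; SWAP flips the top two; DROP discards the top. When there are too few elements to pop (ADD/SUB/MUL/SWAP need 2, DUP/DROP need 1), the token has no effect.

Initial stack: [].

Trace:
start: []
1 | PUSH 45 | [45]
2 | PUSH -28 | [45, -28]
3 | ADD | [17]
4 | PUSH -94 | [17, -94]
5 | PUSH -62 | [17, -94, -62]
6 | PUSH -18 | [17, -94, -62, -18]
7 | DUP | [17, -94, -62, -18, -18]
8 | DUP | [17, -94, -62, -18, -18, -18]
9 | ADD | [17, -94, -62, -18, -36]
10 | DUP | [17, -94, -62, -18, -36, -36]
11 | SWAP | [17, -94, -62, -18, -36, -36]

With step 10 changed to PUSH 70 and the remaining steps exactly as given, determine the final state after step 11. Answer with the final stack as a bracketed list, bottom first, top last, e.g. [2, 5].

[17, -94, -62, -18, 70, -36]

(re-executing from step 10 with the substitution; state before step 10: [17, -94, -62, -18, -36])
10 | PUSH 70 | [17, -94, -62, -18, -36, 70]
11 | SWAP | [17, -94, -62, -18, 70, -36]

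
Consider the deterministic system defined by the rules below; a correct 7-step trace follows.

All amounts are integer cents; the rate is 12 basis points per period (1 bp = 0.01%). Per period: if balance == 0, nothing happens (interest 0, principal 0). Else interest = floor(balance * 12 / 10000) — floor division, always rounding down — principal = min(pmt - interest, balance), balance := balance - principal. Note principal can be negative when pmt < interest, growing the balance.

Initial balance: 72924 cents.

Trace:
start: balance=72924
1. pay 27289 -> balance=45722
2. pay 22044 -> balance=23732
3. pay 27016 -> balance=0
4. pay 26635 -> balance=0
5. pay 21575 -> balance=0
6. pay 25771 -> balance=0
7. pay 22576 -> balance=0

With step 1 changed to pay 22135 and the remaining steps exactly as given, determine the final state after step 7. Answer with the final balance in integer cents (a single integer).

0

(re-executing from step 1 with the substitution; state before step 1: balance=72924)
1. pay 22135 -> balance=50876
2. pay 22044 -> balance=28893
3. pay 27016 -> balance=1911
4. pay 26635 -> balance=0
5. pay 21575 -> balance=0
6. pay 25771 -> balance=0
7. pay 22576 -> balance=0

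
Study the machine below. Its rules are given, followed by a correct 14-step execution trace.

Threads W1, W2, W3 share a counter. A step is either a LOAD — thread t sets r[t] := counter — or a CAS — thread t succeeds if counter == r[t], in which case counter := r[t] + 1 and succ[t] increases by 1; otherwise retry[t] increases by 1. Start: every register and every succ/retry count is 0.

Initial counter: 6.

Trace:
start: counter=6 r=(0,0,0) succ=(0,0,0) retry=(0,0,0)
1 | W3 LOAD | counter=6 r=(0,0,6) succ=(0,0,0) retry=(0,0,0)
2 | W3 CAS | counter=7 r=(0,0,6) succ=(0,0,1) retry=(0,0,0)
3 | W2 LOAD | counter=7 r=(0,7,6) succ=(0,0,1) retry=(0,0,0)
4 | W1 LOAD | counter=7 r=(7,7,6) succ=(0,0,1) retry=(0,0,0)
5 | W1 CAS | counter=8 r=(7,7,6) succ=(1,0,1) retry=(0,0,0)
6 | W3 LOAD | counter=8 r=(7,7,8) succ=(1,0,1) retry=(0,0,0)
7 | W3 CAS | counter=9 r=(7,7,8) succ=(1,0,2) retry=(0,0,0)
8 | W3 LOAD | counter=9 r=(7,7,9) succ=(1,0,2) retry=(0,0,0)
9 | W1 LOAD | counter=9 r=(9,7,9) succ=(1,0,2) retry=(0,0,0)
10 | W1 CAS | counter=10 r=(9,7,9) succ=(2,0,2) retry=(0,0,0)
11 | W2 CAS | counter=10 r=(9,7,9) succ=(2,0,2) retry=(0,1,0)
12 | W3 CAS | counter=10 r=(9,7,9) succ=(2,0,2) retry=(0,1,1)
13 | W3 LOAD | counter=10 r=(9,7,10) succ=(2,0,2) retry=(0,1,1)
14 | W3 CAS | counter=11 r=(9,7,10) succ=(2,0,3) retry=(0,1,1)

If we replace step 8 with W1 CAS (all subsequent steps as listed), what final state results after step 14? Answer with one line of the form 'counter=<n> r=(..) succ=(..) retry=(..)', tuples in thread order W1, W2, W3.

(re-executing from step 8 with the substitution; state before step 8: counter=9 r=(7,7,8) succ=(1,0,2) retry=(0,0,0))
8 | W1 CAS | counter=9 r=(7,7,8) succ=(1,0,2) retry=(1,0,0)
9 | W1 LOAD | counter=9 r=(9,7,8) succ=(1,0,2) retry=(1,0,0)
10 | W1 CAS | counter=10 r=(9,7,8) succ=(2,0,2) retry=(1,0,0)
11 | W2 CAS | counter=10 r=(9,7,8) succ=(2,0,2) retry=(1,1,0)
12 | W3 CAS | counter=10 r=(9,7,8) succ=(2,0,2) retry=(1,1,1)
13 | W3 LOAD | counter=10 r=(9,7,10) succ=(2,0,2) retry=(1,1,1)
14 | W3 CAS | counter=11 r=(9,7,10) succ=(2,0,3) retry=(1,1,1)

counter=11 r=(9,7,10) succ=(2,0,3) retry=(1,1,1)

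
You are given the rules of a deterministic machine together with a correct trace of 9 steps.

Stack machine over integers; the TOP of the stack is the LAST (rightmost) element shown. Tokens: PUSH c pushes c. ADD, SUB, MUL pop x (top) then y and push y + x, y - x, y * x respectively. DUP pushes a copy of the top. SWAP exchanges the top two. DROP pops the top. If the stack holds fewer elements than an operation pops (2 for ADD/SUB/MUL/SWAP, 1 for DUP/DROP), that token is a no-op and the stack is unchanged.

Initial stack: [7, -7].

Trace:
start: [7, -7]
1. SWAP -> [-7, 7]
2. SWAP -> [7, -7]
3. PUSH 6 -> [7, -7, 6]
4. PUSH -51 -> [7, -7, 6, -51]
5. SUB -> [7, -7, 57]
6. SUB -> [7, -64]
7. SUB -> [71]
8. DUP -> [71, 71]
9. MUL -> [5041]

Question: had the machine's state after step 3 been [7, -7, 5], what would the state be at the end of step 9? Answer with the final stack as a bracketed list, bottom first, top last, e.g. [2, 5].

state after step 3 := [7, -7, 5]
4. PUSH -51 -> [7, -7, 5, -51]
5. SUB -> [7, -7, 56]
6. SUB -> [7, -63]
7. SUB -> [70]
8. DUP -> [70, 70]
9. MUL -> [4900]

[4900]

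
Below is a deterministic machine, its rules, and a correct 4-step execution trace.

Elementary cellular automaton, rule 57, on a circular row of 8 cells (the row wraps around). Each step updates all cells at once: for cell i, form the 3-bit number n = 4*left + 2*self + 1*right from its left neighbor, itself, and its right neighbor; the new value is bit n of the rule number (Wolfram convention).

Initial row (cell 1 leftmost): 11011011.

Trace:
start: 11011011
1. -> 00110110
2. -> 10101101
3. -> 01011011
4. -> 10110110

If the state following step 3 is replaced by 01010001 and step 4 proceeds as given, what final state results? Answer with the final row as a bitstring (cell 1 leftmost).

state after step 3 := 01010001
4. -> 10101100

10101100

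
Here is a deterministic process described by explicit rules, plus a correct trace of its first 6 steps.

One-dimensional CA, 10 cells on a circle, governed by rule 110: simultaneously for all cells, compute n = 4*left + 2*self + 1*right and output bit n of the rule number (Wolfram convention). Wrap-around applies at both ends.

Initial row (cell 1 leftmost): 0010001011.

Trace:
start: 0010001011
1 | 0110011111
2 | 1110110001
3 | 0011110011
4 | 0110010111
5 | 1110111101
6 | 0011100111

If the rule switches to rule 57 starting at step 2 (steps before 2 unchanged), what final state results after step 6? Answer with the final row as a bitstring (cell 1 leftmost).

0101101010

(re-executing steps 2..6 under rule 57; state before step 2: 0110011111)
2 | 1101010000
3 | 1010101110
4 | 0101011001
5 | 1010110100
6 | 0101101010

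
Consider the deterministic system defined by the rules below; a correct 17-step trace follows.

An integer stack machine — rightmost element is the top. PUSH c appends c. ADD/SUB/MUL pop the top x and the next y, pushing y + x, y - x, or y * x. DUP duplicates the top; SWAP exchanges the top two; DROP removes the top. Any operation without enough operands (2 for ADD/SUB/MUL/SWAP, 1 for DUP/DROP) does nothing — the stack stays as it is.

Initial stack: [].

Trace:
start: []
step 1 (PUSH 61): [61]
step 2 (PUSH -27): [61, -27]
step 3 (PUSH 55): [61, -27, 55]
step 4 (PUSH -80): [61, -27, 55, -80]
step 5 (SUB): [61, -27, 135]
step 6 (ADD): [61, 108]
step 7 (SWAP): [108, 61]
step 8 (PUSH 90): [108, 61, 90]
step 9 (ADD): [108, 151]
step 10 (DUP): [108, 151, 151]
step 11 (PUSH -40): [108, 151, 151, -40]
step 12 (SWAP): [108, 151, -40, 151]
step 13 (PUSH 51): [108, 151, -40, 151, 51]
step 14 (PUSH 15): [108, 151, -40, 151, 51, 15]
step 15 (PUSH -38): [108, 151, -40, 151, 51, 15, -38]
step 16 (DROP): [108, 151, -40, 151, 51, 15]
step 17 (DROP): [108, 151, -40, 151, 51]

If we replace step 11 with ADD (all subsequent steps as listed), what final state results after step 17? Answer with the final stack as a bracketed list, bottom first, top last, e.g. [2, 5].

(re-executing from step 11 with the substitution; state before step 11: [108, 151, 151])
step 11 (ADD): [108, 302]
step 12 (SWAP): [302, 108]
step 13 (PUSH 51): [302, 108, 51]
step 14 (PUSH 15): [302, 108, 51, 15]
step 15 (PUSH -38): [302, 108, 51, 15, -38]
step 16 (DROP): [302, 108, 51, 15]
step 17 (DROP): [302, 108, 51]

[302, 108, 51]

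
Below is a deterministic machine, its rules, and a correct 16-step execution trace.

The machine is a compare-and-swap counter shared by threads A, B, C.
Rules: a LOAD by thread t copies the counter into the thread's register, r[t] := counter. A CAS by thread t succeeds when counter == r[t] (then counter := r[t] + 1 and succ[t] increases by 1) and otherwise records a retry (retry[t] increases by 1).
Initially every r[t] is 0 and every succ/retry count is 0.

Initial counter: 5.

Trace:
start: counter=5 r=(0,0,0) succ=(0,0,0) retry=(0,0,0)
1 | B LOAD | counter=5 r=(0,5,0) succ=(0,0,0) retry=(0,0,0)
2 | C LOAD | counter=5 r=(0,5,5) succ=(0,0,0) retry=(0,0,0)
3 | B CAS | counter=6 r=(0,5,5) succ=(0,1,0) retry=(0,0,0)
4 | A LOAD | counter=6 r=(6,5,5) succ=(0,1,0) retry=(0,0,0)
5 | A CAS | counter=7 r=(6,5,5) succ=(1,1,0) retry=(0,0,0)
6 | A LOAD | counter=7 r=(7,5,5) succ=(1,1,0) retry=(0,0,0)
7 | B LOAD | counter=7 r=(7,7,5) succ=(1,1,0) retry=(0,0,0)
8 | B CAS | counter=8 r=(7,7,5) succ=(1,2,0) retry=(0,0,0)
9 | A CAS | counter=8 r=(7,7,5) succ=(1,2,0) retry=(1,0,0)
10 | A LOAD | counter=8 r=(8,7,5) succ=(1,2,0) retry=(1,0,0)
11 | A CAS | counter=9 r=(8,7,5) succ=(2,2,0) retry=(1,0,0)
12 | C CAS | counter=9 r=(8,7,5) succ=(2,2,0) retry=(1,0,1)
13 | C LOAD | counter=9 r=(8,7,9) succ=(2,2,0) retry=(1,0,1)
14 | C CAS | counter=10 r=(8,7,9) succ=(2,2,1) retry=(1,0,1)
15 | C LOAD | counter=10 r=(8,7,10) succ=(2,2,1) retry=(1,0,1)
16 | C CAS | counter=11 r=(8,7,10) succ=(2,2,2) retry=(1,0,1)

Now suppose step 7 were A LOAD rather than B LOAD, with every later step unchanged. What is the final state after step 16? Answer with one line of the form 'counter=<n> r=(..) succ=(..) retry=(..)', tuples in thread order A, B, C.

counter=11 r=(8,5,10) succ=(3,1,2) retry=(0,1,1)

(re-executing from step 7 with the substitution; state before step 7: counter=7 r=(7,5,5) succ=(1,1,0) retry=(0,0,0))
7 | A LOAD | counter=7 r=(7,5,5) succ=(1,1,0) retry=(0,0,0)
8 | B CAS | counter=7 r=(7,5,5) succ=(1,1,0) retry=(0,1,0)
9 | A CAS | counter=8 r=(7,5,5) succ=(2,1,0) retry=(0,1,0)
10 | A LOAD | counter=8 r=(8,5,5) succ=(2,1,0) retry=(0,1,0)
11 | A CAS | counter=9 r=(8,5,5) succ=(3,1,0) retry=(0,1,0)
12 | C CAS | counter=9 r=(8,5,5) succ=(3,1,0) retry=(0,1,1)
13 | C LOAD | counter=9 r=(8,5,9) succ=(3,1,0) retry=(0,1,1)
14 | C CAS | counter=10 r=(8,5,9) succ=(3,1,1) retry=(0,1,1)
15 | C LOAD | counter=10 r=(8,5,10) succ=(3,1,1) retry=(0,1,1)
16 | C CAS | counter=11 r=(8,5,10) succ=(3,1,2) retry=(0,1,1)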